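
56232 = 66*852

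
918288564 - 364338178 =553950386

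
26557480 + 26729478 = 53286958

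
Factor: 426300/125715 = 2^2*5^1*7^2*17^(  -  2) = 980/289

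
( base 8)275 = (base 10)189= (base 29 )6f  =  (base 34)5J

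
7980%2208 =1356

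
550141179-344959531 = 205181648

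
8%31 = 8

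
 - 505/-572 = 505/572 = 0.88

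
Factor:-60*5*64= -2^8*3^1*5^2  =  - 19200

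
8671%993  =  727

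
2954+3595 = 6549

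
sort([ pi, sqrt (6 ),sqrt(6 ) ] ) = [ sqrt (6),sqrt(6), pi ] 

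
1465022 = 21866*67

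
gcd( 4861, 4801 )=1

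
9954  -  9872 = 82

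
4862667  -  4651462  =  211205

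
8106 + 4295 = 12401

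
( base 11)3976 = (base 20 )CI5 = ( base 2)1010000101101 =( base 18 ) fgh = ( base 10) 5165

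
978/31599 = 326/10533  =  0.03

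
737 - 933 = -196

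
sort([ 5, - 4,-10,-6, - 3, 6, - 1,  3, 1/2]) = [ - 10,-6,-4,- 3, - 1,1/2,3, 5,6]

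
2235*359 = 802365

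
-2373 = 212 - 2585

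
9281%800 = 481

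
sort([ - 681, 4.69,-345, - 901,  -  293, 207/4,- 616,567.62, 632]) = [ -901,-681, - 616, - 345,- 293, 4.69, 207/4, 567.62,632]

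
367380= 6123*60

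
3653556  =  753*4852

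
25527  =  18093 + 7434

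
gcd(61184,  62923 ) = 1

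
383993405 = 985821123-601827718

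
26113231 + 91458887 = 117572118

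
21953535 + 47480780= 69434315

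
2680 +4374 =7054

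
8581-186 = 8395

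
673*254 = 170942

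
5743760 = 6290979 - 547219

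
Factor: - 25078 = -2^1 * 12539^1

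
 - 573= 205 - 778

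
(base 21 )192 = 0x278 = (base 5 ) 10012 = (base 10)632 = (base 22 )16G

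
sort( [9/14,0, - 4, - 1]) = [ - 4, - 1, 0,9/14] 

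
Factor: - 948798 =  - 2^1*3^2 *52711^1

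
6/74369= 6/74369 = 0.00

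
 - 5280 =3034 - 8314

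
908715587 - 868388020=40327567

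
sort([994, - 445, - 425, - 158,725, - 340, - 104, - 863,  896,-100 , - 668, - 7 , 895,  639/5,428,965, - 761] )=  [ - 863, - 761,-668, - 445, - 425, - 340, - 158, - 104 , - 100,-7, 639/5,  428,725,895,896,965,994 ] 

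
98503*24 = 2364072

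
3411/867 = 3 + 270/289= 3.93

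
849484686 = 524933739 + 324550947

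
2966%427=404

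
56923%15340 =10903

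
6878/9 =764 + 2/9 = 764.22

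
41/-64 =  - 41/64=- 0.64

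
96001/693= 138 + 367/693 = 138.53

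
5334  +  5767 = 11101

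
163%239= 163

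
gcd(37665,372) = 93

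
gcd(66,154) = 22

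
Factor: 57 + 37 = 2^1*47^1 =94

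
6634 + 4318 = 10952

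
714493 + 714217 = 1428710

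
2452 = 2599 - 147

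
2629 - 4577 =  - 1948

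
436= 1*436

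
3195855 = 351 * 9105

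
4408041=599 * 7359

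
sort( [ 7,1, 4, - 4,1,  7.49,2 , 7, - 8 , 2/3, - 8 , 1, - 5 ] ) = [-8, - 8, - 5, - 4,2/3,1,1,1,2,  4,7,7, 7.49 ] 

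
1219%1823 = 1219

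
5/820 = 1/164 = 0.01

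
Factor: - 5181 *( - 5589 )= 3^6 * 11^1*23^1*157^1 = 28956609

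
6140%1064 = 820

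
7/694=7/694 = 0.01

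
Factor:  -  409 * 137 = -56033 = - 137^1*409^1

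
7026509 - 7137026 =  - 110517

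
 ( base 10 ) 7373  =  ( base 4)1303031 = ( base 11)55a3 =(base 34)6CT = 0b1110011001101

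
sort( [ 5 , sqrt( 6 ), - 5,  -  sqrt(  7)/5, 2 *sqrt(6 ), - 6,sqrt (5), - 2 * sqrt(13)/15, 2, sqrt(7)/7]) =[  -  6,  -  5,  -  sqrt(7 ) /5, - 2*sqrt(13)/15,sqrt( 7)/7,  2, sqrt( 5), sqrt( 6),2*sqrt(6), 5 ] 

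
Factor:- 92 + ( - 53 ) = -5^1*29^1=- 145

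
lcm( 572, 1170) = 25740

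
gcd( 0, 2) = 2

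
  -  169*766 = -129454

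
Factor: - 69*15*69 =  - 3^3*5^1*23^2 = - 71415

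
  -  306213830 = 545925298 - 852139128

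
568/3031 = 568/3031 = 0.19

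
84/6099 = 28/2033=0.01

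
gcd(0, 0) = 0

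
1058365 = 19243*55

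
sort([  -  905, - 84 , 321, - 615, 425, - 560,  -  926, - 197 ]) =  [-926, - 905, - 615, - 560, - 197,-84,321, 425 ] 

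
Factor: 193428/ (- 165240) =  -2^( -1)*5^( - 1)*17^(  -  1) *199^1 = - 199/170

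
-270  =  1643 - 1913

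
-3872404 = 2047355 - 5919759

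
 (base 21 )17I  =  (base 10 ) 606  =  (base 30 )K6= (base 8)1136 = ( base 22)15c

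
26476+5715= 32191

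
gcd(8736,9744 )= 336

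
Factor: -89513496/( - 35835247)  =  2^3 * 3^2*7^( - 1)* 41^1*30323^1*5119321^( -1)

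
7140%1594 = 764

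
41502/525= 13834/175=79.05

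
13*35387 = 460031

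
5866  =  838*7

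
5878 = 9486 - 3608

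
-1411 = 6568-7979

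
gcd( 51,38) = 1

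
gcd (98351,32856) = 1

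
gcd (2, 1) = 1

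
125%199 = 125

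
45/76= 45/76= 0.59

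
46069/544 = 84 + 373/544  =  84.69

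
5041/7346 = 5041/7346= 0.69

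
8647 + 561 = 9208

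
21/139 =21/139 = 0.15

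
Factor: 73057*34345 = 2509142665=5^1*43^1*1699^1 * 6869^1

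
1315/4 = 328 + 3/4 = 328.75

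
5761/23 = 250 + 11/23 = 250.48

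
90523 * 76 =6879748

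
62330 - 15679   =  46651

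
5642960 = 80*70537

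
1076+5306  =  6382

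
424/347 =424/347 = 1.22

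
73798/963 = 73798/963   =  76.63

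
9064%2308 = 2140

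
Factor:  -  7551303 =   -  3^1 *19^1 * 137^1*967^1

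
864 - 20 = 844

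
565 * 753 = 425445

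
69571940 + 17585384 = 87157324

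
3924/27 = 145 + 1/3 = 145.33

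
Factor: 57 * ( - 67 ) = -3819 = - 3^1*19^1 * 67^1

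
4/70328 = 1/17582 = 0.00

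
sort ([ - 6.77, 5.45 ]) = [-6.77,5.45 ] 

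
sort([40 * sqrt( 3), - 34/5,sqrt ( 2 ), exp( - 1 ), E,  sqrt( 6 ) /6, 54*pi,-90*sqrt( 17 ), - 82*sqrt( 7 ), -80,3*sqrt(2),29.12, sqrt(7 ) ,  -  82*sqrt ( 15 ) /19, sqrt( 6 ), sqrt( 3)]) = [ - 90*sqrt(17 ),-82*sqrt(7 ) , - 80,  -  82*sqrt( 15) /19,-34/5,exp( -1 ),  sqrt( 6)/6,sqrt( 2),sqrt ( 3),sqrt(6 ),sqrt(7), E,3*sqrt(2 ), 29.12, 40 * sqrt(3),54*pi ]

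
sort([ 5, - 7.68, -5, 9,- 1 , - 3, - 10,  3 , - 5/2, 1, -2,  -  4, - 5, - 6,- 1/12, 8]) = [-10, - 7.68,- 6,-5, - 5, - 4,-3, - 5/2,-2,-1, - 1/12,1, 3, 5,  8,9] 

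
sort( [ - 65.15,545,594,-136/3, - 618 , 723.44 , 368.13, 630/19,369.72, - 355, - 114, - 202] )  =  [ - 618, - 355, - 202, - 114, - 65.15, - 136/3, 630/19,368.13,369.72, 545,594, 723.44] 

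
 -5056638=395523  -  5452161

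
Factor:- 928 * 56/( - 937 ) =2^8* 7^1 * 29^1*937^( - 1) = 51968/937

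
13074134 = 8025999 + 5048135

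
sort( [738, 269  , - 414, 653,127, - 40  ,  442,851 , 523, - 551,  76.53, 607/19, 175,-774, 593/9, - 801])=[- 801, - 774, - 551, - 414, - 40, 607/19, 593/9,76.53, 127, 175, 269,442, 523, 653,738,  851]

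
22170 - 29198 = - 7028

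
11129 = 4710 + 6419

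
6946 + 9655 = 16601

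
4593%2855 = 1738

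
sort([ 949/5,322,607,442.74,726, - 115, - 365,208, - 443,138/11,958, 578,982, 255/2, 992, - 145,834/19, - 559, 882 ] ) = [ - 559, - 443, - 365, - 145, - 115,138/11,  834/19,  255/2,  949/5, 208, 322,442.74,578,607, 726,882,958,982,992 ] 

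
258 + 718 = 976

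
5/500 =1/100 = 0.01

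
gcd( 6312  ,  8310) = 6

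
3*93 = 279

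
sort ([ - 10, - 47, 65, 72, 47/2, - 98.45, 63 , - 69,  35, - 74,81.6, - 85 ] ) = [-98.45,- 85, - 74, - 69, - 47, - 10,47/2, 35,  63, 65, 72,81.6]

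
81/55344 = 27/18448 = 0.00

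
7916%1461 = 611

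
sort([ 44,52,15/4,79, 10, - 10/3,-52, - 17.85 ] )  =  [ - 52, - 17.85, - 10/3, 15/4,10,44, 52,79 ]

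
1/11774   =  1/11774= 0.00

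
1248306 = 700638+547668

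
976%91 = 66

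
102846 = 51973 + 50873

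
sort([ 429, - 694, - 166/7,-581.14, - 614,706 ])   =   [-694,-614,-581.14 , - 166/7, 429,706 ]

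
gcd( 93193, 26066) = 1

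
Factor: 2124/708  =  3^1  =  3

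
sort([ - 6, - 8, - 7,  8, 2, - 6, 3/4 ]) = [ - 8, - 7, - 6, - 6, 3/4,2,8 ] 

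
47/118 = 47/118 =0.40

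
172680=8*21585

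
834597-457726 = 376871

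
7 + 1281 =1288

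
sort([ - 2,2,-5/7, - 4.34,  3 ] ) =[- 4.34, - 2, - 5/7,2, 3]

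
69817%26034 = 17749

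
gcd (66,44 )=22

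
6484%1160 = 684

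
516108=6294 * 82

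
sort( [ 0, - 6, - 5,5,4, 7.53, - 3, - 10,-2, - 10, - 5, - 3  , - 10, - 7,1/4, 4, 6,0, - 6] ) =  [ - 10, - 10, - 10, - 7, - 6, -6, - 5,-5, - 3,  -  3, - 2, 0,0, 1/4, 4,4, 5,  6, 7.53 ]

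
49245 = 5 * 9849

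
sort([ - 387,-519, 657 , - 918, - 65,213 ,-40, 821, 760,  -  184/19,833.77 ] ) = [  -  918, - 519, - 387, - 65, - 40, - 184/19, 213, 657,760,821,833.77 ]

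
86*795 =68370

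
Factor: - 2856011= - 53^1*53887^1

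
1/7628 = 1/7628  =  0.00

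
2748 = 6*458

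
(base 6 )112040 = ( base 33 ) 8OO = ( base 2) 10010100111000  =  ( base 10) 9528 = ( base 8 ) 22470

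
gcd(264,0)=264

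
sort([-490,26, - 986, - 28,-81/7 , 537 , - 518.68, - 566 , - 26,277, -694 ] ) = [-986 , - 694, - 566,-518.68, - 490, - 28, - 26, - 81/7, 26, 277,537 ]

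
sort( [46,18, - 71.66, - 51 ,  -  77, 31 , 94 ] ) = [ - 77,  -  71.66, - 51, 18,31, 46, 94] 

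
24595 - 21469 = 3126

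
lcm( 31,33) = 1023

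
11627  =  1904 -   -  9723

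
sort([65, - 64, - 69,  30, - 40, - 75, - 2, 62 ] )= [ - 75, - 69, - 64, - 40, - 2,30, 62, 65]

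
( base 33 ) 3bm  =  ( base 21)85J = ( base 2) 111001000100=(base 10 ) 3652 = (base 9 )5007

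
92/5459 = 92/5459 = 0.02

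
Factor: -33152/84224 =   -  2^(  -  1 )*37^1* 47^( - 1) =- 37/94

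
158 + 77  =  235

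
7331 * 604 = 4427924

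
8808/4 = 2202 = 2202.00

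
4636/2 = 2318 = 2318.00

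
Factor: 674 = 2^1*337^1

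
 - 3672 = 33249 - 36921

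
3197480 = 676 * 4730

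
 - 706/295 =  - 3  +  179/295= -2.39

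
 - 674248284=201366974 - 875615258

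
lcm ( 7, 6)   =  42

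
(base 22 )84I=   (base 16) F8A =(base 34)3f0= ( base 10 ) 3978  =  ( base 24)6LI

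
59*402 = 23718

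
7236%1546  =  1052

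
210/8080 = 21/808= 0.03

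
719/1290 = 719/1290 = 0.56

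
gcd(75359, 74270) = 1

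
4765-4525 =240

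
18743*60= 1124580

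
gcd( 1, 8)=1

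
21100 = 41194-20094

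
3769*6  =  22614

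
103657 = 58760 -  - 44897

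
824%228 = 140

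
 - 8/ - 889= 8/889=0.01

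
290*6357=1843530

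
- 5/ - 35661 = 5/35661 = 0.00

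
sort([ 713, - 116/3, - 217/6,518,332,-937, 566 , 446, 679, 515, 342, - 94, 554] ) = [ - 937, -94 , -116/3, - 217/6, 332,342,446, 515, 518, 554 , 566, 679, 713 ] 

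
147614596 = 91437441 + 56177155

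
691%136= 11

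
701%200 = 101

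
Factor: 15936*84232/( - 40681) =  - 1342321152/40681  =  - 2^9 * 3^1*17^( - 1)*83^1*2393^(- 1) * 10529^1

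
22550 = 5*4510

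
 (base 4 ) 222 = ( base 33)19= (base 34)18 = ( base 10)42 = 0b101010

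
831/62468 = 831/62468  =  0.01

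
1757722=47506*37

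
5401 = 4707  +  694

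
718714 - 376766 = 341948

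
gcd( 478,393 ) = 1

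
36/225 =4/25 = 0.16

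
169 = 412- 243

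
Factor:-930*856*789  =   - 628107120 = - 2^4*3^2 * 5^1 * 31^1*107^1*263^1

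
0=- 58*0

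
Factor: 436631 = 13^1*33587^1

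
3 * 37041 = 111123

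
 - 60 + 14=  - 46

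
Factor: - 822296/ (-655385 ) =2^3*5^(-1)*109^1 * 139^( - 1) = 872/695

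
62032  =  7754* 8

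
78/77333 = 78/77333 = 0.00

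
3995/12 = 3995/12 = 332.92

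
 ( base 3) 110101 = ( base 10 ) 334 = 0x14e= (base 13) 1c9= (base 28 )bq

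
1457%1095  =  362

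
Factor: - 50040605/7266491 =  - 5^1*17^1*43^1*13691^1*7266491^ ( - 1)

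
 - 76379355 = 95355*(-801)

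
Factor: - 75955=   -5^1 *11^1 * 1381^1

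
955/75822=955/75822 = 0.01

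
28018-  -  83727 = 111745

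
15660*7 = 109620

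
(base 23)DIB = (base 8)16206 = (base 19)1146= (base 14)2938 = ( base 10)7302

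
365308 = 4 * 91327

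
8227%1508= 687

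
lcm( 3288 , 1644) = 3288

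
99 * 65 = 6435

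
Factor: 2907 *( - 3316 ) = - 9639612  =  -  2^2*3^2 * 17^1*19^1*829^1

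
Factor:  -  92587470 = -2^1*3^1*5^1*97^1*31817^1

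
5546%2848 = 2698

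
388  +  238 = 626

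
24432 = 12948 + 11484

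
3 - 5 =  - 2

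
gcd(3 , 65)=1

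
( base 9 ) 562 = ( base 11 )38A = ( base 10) 461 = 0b111001101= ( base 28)gd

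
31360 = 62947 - 31587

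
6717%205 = 157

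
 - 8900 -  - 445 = -8455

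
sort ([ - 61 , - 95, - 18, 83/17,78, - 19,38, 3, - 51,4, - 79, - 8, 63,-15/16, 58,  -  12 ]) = [ - 95, - 79, - 61, - 51, -19, - 18, - 12,  -  8, - 15/16, 3, 4, 83/17,38, 58, 63, 78 ] 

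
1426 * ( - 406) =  - 578956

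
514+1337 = 1851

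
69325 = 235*295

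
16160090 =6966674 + 9193416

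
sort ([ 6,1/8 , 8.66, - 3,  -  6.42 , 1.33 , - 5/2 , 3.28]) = [ - 6.42, - 3,  -  5/2,1/8,  1.33,  3.28,6, 8.66 ]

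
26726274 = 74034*361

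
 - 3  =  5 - 8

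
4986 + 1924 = 6910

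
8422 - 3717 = 4705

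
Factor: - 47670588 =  - 2^2*3^2*7^1*189169^1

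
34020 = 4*8505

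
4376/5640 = 547/705 = 0.78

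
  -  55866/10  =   - 27933/5 = -5586.60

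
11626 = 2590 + 9036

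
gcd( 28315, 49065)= 5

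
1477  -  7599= - 6122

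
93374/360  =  46687/180 = 259.37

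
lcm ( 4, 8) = 8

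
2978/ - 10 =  - 1489/5 = - 297.80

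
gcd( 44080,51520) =80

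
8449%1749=1453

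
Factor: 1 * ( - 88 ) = -2^3*11^1 = -88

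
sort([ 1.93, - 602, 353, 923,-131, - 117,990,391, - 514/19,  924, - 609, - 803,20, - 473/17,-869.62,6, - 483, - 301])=[ - 869.62, - 803, - 609, -602, - 483,  -  301, - 131,-117, - 473/17,-514/19, 1.93,6, 20, 353, 391, 923,924,  990] 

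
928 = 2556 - 1628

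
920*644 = 592480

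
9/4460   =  9/4460 = 0.00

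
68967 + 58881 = 127848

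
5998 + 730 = 6728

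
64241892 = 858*74874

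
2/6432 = 1/3216  =  0.00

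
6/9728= 3/4864 = 0.00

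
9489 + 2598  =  12087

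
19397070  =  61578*315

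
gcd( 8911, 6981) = 1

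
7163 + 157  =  7320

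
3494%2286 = 1208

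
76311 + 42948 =119259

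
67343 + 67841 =135184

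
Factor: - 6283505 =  - 5^1 * 137^1*9173^1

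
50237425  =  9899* 5075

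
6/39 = 2/13 = 0.15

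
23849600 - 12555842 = 11293758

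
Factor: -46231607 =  - 1531^1*30197^1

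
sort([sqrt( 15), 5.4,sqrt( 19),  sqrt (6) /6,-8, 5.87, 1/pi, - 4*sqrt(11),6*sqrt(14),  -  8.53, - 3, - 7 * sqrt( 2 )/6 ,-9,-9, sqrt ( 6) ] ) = [-4 * sqrt (11), - 9, - 9, -8.53,-8,- 3, - 7 * sqrt( 2)/6,1/pi, sqrt( 6)/6,sqrt( 6),sqrt( 15), sqrt( 19 ), 5.4, 5.87,6*sqrt( 14) ]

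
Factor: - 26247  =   - 3^1*13^1*673^1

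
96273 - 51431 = 44842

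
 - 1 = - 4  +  3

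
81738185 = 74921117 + 6817068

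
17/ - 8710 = -17/8710 = -  0.00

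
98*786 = 77028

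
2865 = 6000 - 3135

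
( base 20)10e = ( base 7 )1131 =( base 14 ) 218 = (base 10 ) 414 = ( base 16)19E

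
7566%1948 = 1722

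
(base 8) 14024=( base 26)932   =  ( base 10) 6164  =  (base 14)2364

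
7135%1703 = 323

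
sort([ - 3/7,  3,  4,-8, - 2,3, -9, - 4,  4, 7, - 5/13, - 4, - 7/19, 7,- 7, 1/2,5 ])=[ - 9, - 8, - 7 , - 4, - 4, - 2, - 3/7, - 5/13, - 7/19,1/2,  3,3, 4,  4 , 5,7,  7] 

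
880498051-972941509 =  - 92443458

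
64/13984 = 2/437=0.00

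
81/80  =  1 + 1/80 = 1.01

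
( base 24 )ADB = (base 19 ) GG3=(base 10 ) 6083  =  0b1011111000011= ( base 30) 6mn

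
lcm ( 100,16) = 400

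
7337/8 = 7337/8 =917.12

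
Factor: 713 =23^1*31^1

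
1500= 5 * 300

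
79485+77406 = 156891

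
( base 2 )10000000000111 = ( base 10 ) 8199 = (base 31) 8gf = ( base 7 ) 32622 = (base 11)6184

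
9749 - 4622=5127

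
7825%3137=1551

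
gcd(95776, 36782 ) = 2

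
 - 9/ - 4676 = 9/4676= 0.00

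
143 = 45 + 98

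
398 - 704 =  - 306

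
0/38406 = 0 = 0.00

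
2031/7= 290 + 1/7 = 290.14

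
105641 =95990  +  9651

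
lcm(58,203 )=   406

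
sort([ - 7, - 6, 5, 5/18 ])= [ - 7,  -  6, 5/18,5 ] 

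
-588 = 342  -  930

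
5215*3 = 15645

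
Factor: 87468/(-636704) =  - 111/808 =- 2^(-3)*3^1*37^1*101^( - 1 )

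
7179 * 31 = 222549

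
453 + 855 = 1308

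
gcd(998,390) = 2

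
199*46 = 9154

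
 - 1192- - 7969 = 6777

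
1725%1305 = 420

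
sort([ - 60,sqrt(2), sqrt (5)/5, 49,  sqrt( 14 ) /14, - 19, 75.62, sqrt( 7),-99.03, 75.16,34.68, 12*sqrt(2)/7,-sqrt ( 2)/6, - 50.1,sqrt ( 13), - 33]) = [-99.03,  -  60 , - 50.1,-33, - 19, -sqrt( 2) /6, sqrt(14 ) /14,sqrt ( 5 ) /5, sqrt(2),12*sqrt(2 )/7,sqrt( 7) , sqrt( 13 ),34.68, 49,75.16,75.62]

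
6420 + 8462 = 14882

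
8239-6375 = 1864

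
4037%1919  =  199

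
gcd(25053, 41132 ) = 7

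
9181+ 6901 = 16082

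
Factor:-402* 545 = -219090 = -2^1*3^1 * 5^1 * 67^1*109^1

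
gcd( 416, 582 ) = 2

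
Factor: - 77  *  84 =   -  6468 = - 2^2*3^1 * 7^2*  11^1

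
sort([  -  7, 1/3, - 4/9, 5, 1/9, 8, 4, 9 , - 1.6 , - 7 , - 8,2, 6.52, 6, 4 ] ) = [-8, - 7, - 7, - 1.6,-4/9, 1/9, 1/3 , 2,4, 4,5 , 6,6.52, 8, 9]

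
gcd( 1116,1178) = 62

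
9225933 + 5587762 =14813695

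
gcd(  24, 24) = 24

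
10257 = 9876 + 381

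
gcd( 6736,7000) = 8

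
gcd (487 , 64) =1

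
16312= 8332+7980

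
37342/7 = 37342/7 = 5334.57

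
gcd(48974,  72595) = 1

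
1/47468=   1/47468 = 0.00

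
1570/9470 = 157/947 = 0.17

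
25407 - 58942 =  - 33535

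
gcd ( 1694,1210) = 242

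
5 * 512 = 2560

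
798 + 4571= 5369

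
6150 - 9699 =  - 3549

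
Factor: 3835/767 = 5=5^1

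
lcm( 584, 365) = 2920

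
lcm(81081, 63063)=567567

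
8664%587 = 446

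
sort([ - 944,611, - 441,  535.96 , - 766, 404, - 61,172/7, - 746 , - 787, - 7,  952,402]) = [ - 944, - 787, - 766, - 746 ,  -  441,-61 , - 7,  172/7, 402, 404,535.96 , 611, 952]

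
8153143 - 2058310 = 6094833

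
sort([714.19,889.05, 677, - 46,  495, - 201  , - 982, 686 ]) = [ - 982,-201, - 46, 495, 677, 686,714.19, 889.05 ]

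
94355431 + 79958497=174313928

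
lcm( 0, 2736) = 0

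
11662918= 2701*4318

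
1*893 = 893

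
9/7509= 3/2503  =  0.00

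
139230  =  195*714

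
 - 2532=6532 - 9064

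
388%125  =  13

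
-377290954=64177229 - 441468183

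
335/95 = 3  +  10/19 = 3.53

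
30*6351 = 190530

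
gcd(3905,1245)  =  5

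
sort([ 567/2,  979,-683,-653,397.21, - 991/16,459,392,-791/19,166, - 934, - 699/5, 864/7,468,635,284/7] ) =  [ - 934, - 683, -653,  -  699/5, - 991/16,  -  791/19 , 284/7 , 864/7,166,567/2, 392,397.21,  459, 468, 635,979]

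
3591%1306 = 979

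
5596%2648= 300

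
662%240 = 182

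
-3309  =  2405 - 5714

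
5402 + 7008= 12410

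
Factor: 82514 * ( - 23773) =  - 2^1*23773^1  *41257^1= -1961605322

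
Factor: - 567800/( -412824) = 425/309  =  3^( - 1 )*5^2*17^1*103^( - 1 )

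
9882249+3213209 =13095458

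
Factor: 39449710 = 2^1*5^1*1867^1*2113^1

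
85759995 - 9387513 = 76372482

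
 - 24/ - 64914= 4/10819 = 0.00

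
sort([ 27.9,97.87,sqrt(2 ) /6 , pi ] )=[ sqrt(2)/6,pi,27.9, 97.87]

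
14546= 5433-  -  9113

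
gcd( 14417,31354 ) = 1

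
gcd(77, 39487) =7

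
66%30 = 6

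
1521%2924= 1521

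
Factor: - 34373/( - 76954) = 2^(-1) * 37^1*109^( - 1)*353^ ( - 1) * 929^1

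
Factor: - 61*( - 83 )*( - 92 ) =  - 2^2*23^1*61^1* 83^1 = -465796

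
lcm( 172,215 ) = 860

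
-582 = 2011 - 2593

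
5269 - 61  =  5208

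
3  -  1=2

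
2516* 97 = 244052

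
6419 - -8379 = 14798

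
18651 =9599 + 9052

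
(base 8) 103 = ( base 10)67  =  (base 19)3a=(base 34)1x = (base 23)2L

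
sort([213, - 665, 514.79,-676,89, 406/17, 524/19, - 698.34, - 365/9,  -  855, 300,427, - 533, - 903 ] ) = [ - 903, - 855 , - 698.34, - 676,-665, - 533 , - 365/9 , 406/17, 524/19 , 89, 213,  300,427,514.79 ] 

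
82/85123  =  82/85123 = 0.00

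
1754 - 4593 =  - 2839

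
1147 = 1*1147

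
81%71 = 10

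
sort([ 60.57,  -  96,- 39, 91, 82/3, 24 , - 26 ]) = [  -  96, - 39, - 26,24  ,  82/3,  60.57, 91 ]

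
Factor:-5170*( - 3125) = 16156250 = 2^1*5^6 * 11^1 * 47^1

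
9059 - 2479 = 6580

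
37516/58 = 18758/29 = 646.83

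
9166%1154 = 1088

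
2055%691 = 673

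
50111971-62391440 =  - 12279469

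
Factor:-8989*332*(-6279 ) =18738721092 = 2^2*3^1*7^1*13^1*23^1*83^1 *89^1*101^1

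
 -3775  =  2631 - 6406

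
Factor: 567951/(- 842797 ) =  - 591/877 = -3^1*197^1*877^( - 1)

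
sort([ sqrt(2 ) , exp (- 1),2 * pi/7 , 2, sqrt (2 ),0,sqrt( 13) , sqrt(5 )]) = [0, exp( - 1 ), 2*pi/7 , sqrt(2), sqrt(2 ), 2,sqrt( 5 ),sqrt(13 )]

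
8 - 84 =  - 76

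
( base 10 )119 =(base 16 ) 77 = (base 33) 3k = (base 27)4b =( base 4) 1313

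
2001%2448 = 2001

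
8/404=2/101 =0.02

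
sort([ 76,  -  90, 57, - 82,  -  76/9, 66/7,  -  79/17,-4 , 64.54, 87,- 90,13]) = [ - 90,-90,  -  82, - 76/9, - 79/17, - 4,66/7, 13,57, 64.54, 76,87]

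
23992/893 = 23992/893 = 26.87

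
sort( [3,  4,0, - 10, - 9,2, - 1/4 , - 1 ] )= [ - 10, - 9 , - 1, - 1/4,0, 2, 3,  4 ] 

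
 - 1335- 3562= - 4897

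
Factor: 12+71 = 83  =  83^1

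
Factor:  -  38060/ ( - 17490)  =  2^1 *3^( - 1)*53^( - 1 )*173^1 = 346/159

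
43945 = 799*55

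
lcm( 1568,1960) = 7840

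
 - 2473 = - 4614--2141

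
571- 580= -9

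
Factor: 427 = 7^1*61^1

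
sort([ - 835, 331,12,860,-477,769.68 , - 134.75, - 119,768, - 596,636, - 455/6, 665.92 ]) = [ - 835,-596, - 477, - 134.75, - 119,-455/6,12,331,636,665.92 , 768, 769.68 , 860 ]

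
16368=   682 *24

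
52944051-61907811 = -8963760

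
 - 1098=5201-6299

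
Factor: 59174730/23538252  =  2^( - 1)*3^1*5^1*101^( - 1) *19421^( - 1)*657497^1 = 9862455/3923042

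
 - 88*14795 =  - 1301960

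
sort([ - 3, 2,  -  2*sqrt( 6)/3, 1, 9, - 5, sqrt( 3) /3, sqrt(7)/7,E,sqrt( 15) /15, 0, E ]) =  [- 5, - 3 , - 2 * sqrt( 6) /3,0,sqrt( 15)/15,sqrt(7 )/7, sqrt(3)/3, 1, 2, E, E  ,  9 ] 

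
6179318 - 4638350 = 1540968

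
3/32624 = 3/32624 = 0.00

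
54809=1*54809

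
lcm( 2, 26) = 26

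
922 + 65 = 987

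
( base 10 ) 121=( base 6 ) 321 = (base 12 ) A1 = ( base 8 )171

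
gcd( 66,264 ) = 66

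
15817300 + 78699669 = 94516969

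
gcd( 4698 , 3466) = 2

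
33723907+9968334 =43692241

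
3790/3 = 3790/3 = 1263.33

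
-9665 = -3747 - 5918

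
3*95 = 285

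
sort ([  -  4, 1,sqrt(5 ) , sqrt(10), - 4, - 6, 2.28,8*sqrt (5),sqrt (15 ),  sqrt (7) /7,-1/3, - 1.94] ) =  [ - 6, - 4,-4,-1.94, -1/3, sqrt( 7)/7, 1,sqrt(5 ), 2.28,sqrt( 10), sqrt (15),8*sqrt( 5)] 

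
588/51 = 11 + 9/17 = 11.53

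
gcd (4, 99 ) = 1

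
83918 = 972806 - 888888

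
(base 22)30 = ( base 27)2c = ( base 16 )42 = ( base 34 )1W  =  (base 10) 66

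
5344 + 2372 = 7716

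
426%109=99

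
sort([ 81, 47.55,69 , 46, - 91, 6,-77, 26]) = [-91,-77,6  ,  26,  46, 47.55,69,81] 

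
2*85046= 170092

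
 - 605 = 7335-7940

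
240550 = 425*566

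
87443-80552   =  6891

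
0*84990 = 0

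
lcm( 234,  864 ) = 11232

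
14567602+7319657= 21887259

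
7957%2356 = 889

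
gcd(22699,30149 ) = 1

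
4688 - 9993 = -5305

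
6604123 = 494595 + 6109528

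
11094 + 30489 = 41583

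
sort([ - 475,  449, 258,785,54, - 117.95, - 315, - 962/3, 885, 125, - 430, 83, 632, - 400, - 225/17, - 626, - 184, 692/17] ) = [ - 626, - 475, - 430, - 400, - 962/3, - 315, - 184, - 117.95, - 225/17,  692/17, 54, 83,125,258 , 449,632, 785, 885]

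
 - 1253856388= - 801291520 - 452564868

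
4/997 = 4/997=0.00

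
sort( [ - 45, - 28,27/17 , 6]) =[ - 45, - 28,27/17, 6] 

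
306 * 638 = 195228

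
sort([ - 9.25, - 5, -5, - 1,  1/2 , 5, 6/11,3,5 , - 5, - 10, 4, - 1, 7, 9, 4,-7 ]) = [ - 10, - 9.25,-7, - 5, - 5,-5, - 1,-1,1/2,6/11,  3, 4,4, 5,5, 7,9 ]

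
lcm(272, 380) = 25840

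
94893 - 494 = 94399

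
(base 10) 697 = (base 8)1271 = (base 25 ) 12M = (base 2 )1010111001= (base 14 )37b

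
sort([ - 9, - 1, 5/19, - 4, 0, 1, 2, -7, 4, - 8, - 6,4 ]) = [ - 9, - 8, - 7,-6 , - 4, - 1,0, 5/19, 1, 2, 4, 4] 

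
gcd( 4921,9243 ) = 1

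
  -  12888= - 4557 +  - 8331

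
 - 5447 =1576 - 7023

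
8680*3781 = 32819080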